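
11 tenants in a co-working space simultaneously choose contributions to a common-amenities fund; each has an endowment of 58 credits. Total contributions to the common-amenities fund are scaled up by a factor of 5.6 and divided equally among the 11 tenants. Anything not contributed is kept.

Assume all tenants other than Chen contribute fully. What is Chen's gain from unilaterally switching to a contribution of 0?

Switching from a contribution of 58 to 0 lets Chen keep an extra 58 credits, but lowers the common-amenities fund by 58, which costs Chen their own share of that drop: 5.6/11 × 58 = 29.53.
Net gain = 58 − 29.53 = 28.47. The private return per contributed unit (0.5091) is below 1, so free-riding is indeed the best response regardless of what the others do.

28.47 credits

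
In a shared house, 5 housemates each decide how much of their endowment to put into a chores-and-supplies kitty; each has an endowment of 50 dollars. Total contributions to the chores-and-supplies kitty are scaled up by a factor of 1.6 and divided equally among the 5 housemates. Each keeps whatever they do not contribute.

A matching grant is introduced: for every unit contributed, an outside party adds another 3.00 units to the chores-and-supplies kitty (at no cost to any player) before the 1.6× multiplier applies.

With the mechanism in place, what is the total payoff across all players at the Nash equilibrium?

The effective private return per unit is now 1.6 × 4.00 / 5 = 1.2800 > 1, so every player's dominant strategy flips to full contribution.
So the Nash equilibrium is full contribution by all 5; the group earns 1.6 × 4.00 × 250 = 1600.00.

1600.00 dollars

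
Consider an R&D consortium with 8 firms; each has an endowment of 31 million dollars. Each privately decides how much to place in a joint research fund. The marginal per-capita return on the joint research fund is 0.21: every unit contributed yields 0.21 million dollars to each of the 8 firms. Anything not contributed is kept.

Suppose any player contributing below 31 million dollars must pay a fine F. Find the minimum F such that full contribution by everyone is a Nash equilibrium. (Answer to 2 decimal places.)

Given the others contribute fully, the best deviation is to contribute 0 (any partial contribution still incurs the fine and gives up units whose private return 0.21 is below 1).
Deviating from 31 to 0 saves 31 million dollars but forfeits the deviator's share of the drop in the joint research fund: 0.21 × 31 = 6.51.
So the deviation gain is 31 − 6.51 = 24.49, and the fine must be at least 24.49 million dollars to wipe it out.

24.49 million dollars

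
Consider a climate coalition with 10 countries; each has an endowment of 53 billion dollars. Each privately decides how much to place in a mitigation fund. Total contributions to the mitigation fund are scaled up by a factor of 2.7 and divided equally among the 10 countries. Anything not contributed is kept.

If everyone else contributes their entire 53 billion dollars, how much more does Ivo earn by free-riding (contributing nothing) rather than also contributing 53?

Switching from a contribution of 53 to 0 lets Ivo keep an extra 53 billion dollars, but lowers the mitigation fund by 53, which costs Ivo their own share of that drop: 2.7/10 × 53 = 14.31.
Net gain = 53 − 14.31 = 38.69. The private return per contributed unit (0.2700) is below 1, so free-riding is indeed the best response regardless of what the others do.

38.69 billion dollars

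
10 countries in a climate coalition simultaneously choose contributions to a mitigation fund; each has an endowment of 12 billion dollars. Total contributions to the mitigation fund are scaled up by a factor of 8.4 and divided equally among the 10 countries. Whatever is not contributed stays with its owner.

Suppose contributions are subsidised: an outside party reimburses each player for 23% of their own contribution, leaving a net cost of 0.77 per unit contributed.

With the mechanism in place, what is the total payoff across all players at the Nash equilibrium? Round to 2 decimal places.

Under the mechanism each unit contributed yields (8.4/10) / 0.77 = 1.0909 back to its contributor per unit of net cost, which exceeds 1, making full contribution the dominant choice for everyone.
At the Nash equilibrium everyone contributes 12. Group total payoff = 10 × (12 × 0.23 + 8.4 × 12) = 1035.60.

1035.60 billion dollars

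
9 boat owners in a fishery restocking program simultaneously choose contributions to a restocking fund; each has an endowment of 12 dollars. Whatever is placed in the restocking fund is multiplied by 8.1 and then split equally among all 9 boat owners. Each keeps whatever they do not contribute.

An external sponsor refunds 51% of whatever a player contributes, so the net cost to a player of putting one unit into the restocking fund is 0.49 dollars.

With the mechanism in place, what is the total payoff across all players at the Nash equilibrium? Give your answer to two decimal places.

929.88 dollars

The effective private return per unit is now (8.1/9) / 0.49 = 1.8367 > 1, so every player's dominant strategy flips to full contribution.
So the Nash equilibrium is full contribution by all 9; the group earns 9 × (12 × 0.51 + 8.1 × 12) = 929.88.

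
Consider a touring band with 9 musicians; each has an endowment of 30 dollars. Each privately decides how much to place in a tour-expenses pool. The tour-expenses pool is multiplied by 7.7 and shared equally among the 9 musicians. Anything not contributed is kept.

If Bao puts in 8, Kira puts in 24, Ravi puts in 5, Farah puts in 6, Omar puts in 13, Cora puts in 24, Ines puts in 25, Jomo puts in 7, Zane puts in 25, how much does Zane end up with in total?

Total contributed: 8 + 24 + 5 + 6 + 13 + 24 + 25 + 7 + 25 = 137.
Each receives 7.7 × 137 / 9 = 117.21 from the tour-expenses pool.
Zane keeps 30 − 25 = 5, so Zane's payoff is 5 + 117.21 = 122.21.

122.21 dollars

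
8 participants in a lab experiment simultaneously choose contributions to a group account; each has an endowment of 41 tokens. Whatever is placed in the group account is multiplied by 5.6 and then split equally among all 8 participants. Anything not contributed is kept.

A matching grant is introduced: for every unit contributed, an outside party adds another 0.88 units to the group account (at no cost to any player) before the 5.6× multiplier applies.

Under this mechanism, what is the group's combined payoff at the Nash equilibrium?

3453.18 tokens

The effective private return per unit is now 5.6 × 1.88 / 8 = 1.3160 > 1, so every player's dominant strategy flips to full contribution.
So the Nash equilibrium is full contribution by all 8; the group earns 5.6 × 1.88 × 328 = 3453.18.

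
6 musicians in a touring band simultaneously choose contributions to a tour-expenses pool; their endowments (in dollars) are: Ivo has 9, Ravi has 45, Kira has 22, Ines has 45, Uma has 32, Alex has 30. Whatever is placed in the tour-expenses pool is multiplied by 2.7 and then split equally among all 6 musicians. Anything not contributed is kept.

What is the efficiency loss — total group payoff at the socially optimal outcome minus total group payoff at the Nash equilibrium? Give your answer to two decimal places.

311.10 dollars

The private return per contributed unit is 2.7/6 = 0.4500 < 1 for every player regardless of endowment, so the Nash equilibrium is zero contribution and the group total is Σ E_j = 9 + 45 + 22 + 45 + 32 + 30 = 183.
Each contributed unit returns 2.700 to the group, so the social optimum is full contribution by everyone: group total = 2.700 × 183 = 494.10.
Efficiency loss = (2.700 − 1) × 183 = 311.10.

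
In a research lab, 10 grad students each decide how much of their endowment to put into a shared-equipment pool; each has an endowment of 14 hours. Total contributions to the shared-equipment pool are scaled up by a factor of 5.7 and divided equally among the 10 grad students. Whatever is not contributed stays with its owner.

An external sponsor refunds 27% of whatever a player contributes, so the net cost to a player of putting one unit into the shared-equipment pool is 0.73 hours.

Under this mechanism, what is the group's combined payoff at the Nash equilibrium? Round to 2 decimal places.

140.00 hours

Even with the mechanism, each unit contributed returns only (5.7/10) / 0.73 = 0.7808 per unit of net cost, so contributing nothing is still dominant.
Everyone keeps their endowment and the group total is 10 × 14 = 140.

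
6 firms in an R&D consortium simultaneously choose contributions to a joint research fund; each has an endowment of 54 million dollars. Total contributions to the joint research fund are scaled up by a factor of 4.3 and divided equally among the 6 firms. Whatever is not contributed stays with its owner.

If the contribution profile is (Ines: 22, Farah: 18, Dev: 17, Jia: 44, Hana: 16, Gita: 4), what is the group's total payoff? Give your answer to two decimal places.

Total contributed: 22 + 18 + 17 + 44 + 16 + 4 = 121; total kept: 6 × 54 − 121 = 203.
The joint research fund pays out 4.3 × 121 = 520.30 in aggregate.
Group total = 203 + 520.30 = 723.30.

723.30 million dollars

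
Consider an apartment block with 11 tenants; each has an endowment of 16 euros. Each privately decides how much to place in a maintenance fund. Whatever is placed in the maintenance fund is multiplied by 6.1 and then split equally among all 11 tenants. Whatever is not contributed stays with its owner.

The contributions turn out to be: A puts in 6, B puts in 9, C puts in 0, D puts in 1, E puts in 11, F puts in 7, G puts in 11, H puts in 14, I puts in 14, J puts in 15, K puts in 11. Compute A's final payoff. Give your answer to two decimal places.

Total contributed: 6 + 9 + 0 + 1 + 11 + 7 + 11 + 14 + 14 + 15 + 11 = 99.
Each receives 6.1 × 99 / 11 = 54.90 from the maintenance fund.
A keeps 16 − 6 = 10, so A's payoff is 10 + 54.90 = 64.90.

64.90 euros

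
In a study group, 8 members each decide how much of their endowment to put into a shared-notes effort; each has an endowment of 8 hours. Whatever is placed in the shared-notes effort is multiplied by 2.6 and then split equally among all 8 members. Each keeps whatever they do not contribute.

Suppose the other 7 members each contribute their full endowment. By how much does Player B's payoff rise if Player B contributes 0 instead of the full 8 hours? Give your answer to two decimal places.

Switching from a contribution of 8 to 0 lets Player B keep an extra 8 hours, but lowers the shared-notes effort by 8, which costs Player B their own share of that drop: 2.6/8 × 8 = 2.60.
Net gain = 8 − 2.60 = 5.40. The private return per contributed unit (0.3250) is below 1, so free-riding is indeed the best response regardless of what the others do.

5.40 hours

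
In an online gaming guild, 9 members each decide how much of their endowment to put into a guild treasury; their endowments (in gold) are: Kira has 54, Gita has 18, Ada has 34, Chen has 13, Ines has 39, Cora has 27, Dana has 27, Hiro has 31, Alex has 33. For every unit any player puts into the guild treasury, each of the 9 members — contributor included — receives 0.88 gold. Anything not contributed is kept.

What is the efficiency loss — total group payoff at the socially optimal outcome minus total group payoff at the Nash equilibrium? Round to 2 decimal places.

The private return per contributed unit is 0.88 < 1 for everyone, so the Nash equilibrium is zero contribution and the group total is Σ E_j = 54 + 18 + 34 + 13 + 39 + 27 + 27 + 31 + 33 = 276.
Each contributed unit returns 7.920 to the group, so the social optimum is full contribution by everyone: group total = 7.920 × 276 = 2185.92.
Efficiency loss = (7.920 − 1) × 276 = 1909.92.

1909.92 gold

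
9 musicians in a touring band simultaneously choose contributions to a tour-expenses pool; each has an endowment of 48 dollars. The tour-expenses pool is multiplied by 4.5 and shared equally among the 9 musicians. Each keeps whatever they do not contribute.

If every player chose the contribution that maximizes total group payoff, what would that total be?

1944.00 dollars

Each contributed unit returns 4.500 to the group as a whole (0.5000 to each of 9 players), which exceeds 1, so the social optimum is full contribution: group total = 4.500 × 432 = 1944.00.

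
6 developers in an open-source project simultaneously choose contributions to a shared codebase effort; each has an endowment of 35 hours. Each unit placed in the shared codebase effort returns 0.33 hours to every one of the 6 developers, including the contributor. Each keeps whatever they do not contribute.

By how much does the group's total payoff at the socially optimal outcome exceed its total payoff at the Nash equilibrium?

205.80 hours

The private return per contributed unit is 0.33 < 1, so contributing 0 is dominant for every player. At the Nash equilibrium everyone keeps their 35, and the group total is 6 × 35 = 210.
Each contributed unit returns 1.980 to the group as a whole (0.33 to each of 6 players), which exceeds 1, so the social optimum is full contribution: group total = 1.980 × 210 = 415.80.
Efficiency loss = 415.80 − 210 = 205.80.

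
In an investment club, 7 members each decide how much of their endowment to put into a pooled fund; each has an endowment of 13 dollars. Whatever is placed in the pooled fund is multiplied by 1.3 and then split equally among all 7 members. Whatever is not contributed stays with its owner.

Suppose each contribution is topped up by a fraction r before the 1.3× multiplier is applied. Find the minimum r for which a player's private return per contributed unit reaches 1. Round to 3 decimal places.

With matching at rate r, one contributed unit becomes (1 + r) in the pooled fund and returns 1.3 × (1 + r) / 7 to the contributor.
Setting this equal to 1: 1 + r = 7/1.3 = 5.3846.
So the minimum matching rate is r = 5.3846 − 1 = 4.385.

4.385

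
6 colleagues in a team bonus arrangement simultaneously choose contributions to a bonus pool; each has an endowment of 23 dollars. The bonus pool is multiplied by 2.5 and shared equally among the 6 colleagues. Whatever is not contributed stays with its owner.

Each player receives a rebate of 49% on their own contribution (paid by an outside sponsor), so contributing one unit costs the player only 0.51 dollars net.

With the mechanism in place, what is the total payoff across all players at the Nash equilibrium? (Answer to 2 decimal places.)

The effective private return is (2.5/6) / 0.51 = 0.8170, which is still under 1, so the mechanism doesn't change anyone's dominant strategy: zero contribution.
Everyone keeps their endowment and the group total is 6 × 23 = 138.

138.00 dollars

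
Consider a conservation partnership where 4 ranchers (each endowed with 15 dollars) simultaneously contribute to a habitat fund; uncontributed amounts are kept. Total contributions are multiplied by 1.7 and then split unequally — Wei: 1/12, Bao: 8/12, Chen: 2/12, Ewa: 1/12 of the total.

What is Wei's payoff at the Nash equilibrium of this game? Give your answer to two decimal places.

Each unit j contributes comes back to j as 1.7 × (j's share), so j prefers to contribute only if that share exceeds 1/1.7 = 0.5882; otherwise keeping the unit dominates.
Bao alone (share 8/12) is above the threshold, contributing 15; the remaining 3 contribute 0. Total contributed: 15.
Wei keeps 15 and receives 1.7 × 15 × 1/12 = 2.13 from the habitat fund, for a payoff of 17.13.

17.13 dollars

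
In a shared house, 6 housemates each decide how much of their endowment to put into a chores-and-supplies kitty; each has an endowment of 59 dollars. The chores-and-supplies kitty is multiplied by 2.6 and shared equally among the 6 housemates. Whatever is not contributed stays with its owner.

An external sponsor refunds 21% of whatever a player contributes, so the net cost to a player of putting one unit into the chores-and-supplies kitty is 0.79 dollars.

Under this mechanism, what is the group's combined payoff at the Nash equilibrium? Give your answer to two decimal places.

Even with the mechanism, each unit contributed returns only (2.6/6) / 0.79 = 0.5485 per unit of net cost, so contributing nothing is still dominant.
Everyone keeps their endowment and the group total is 6 × 59 = 354.

354.00 dollars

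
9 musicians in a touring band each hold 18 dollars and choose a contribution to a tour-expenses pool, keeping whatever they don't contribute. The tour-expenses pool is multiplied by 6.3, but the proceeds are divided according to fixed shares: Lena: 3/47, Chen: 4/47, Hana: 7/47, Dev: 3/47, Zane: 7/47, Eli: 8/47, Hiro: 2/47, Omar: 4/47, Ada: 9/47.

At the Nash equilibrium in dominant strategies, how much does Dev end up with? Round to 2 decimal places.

Player j's private return per contributed unit is 6.3 × (j's share). Contributing is weakly dominant for j when that share is at least 1/6.3 = 0.1587, and contributing 0 is dominant otherwise.
Eli and Ada are above the threshold, contributing 18 each; the remaining 7 contribute 0. Total contributed: 36.
Dev keeps 18 and receives 6.3 × 36 × 3/47 = 14.48 from the tour-expenses pool, for a payoff of 32.48.

32.48 dollars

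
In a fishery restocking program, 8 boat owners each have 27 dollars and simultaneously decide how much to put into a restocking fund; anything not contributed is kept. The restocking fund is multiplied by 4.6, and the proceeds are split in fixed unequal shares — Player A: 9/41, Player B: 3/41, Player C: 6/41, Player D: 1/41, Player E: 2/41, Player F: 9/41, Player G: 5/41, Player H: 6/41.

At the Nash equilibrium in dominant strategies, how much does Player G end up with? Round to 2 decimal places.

For player j, contributing a unit is worthwhile iff 4.6 × (j's share) ≥ 1, i.e. iff j's share is at least 0.2174.
Player A and Player F are above the threshold, contributing 27 each; the remaining 6 contribute 0. Total contributed: 54.
Player G keeps 27 and receives 4.6 × 54 × 5/41 = 30.29 from the restocking fund, for a payoff of 57.29.

57.29 dollars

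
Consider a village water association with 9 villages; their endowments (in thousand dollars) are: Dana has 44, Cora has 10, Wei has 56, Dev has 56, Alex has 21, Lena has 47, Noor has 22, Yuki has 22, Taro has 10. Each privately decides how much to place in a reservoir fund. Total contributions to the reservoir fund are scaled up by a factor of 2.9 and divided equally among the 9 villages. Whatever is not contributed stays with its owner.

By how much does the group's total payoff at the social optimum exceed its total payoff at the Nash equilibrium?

547.20 thousand dollars

The private return per contributed unit is 2.9/9 = 0.3222 < 1 for every player regardless of endowment, so the Nash equilibrium is zero contribution and the group total is Σ E_j = 44 + 10 + 56 + 56 + 21 + 47 + 22 + 22 + 10 = 288.
Each contributed unit returns 2.900 to the group, so the social optimum is full contribution by everyone: group total = 2.900 × 288 = 835.20.
Efficiency loss = (2.900 − 1) × 288 = 547.20.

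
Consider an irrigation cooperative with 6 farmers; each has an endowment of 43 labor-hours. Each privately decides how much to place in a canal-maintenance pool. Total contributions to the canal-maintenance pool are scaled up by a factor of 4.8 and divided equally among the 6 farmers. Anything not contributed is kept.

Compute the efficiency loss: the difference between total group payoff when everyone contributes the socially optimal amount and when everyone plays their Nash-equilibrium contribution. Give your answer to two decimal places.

Each contributed unit returns 4.8/6 = 0.8000 to its contributor — below 1 — so contributing 0 is dominant for every player. At the Nash equilibrium everyone keeps their 43, and the group total is 6 × 43 = 258.
Each contributed unit returns 4.800 to the group as a whole (0.8000 to each of 6 players), which exceeds 1, so the social optimum is full contribution: group total = 4.800 × 258 = 1238.40.
Efficiency loss = 1238.40 − 258 = 980.40.

980.40 labor-hours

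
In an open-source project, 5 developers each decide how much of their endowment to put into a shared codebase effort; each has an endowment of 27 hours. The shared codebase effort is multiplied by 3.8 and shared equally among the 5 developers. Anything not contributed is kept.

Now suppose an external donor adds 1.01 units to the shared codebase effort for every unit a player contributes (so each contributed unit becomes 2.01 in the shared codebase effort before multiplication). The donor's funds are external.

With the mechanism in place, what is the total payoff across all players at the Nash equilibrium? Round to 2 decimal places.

With the mechanism, a contributed unit returns 3.8 × 2.01 / 5 = 1.5276 per unit of net cost to the contributor — now above 1 — so contributing fully is weakly dominant for every player.
At the Nash equilibrium everyone contributes 27. Group total payoff = 3.8 × 2.01 × 135 = 1031.13.

1031.13 hours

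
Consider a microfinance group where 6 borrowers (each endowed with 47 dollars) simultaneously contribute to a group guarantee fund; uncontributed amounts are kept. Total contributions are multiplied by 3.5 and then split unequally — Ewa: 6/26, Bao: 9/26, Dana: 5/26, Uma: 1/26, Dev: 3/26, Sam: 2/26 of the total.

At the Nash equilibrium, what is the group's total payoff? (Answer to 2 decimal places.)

For player j, contributing a unit is worthwhile iff 3.5 × (j's share) ≥ 1, i.e. iff j's share is at least 0.2857.
The only share above 0.2857 is Bao's 9/26, contributing 47; the remaining 5 contribute 0. Total contributed: 47.
The group guarantee fund pays out 3.5 × 47 = 164.50 in total (split across the unequal shares, but the aggregate is all that matters for the group sum).
The 5 free-riders keep 47 each, adding 235. Group total = 235 + 164.50 = 399.50.

399.50 dollars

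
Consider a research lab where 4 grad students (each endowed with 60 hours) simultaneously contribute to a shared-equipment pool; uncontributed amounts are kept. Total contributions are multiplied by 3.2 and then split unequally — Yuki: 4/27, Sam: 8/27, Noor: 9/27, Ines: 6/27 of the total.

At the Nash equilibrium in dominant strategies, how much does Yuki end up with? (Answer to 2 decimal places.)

88.44 hours

Player j's private return per contributed unit is 3.2 × (j's share). Contributing is weakly dominant for j when that share is at least 1/3.2 = 0.3125, and contributing 0 is dominant otherwise.
Noor alone (share 9/27) is above the threshold, contributing 60; the remaining 3 contribute 0. Total contributed: 60.
Yuki keeps 60 and receives 3.2 × 60 × 4/27 = 28.44 from the shared-equipment pool, for a payoff of 88.44.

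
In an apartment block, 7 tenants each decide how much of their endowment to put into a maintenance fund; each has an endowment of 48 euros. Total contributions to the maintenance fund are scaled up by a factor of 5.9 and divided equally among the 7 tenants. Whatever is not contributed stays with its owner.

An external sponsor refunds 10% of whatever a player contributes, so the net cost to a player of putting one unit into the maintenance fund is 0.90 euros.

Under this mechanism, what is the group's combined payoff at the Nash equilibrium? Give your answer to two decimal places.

With the mechanism, a contributed unit returns (5.9/7) / 0.90 = 0.9365 per unit of net cost — still below 1 — so contributing 0 remains dominant for every player.
Everyone keeps their endowment and the group total is 7 × 48 = 336.

336.00 euros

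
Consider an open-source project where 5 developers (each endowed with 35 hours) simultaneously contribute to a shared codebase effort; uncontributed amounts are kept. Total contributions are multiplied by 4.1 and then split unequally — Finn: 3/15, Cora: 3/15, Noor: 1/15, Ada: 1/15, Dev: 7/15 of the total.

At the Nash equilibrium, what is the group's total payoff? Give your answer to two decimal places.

283.50 hours

Each unit j contributes comes back to j as 4.1 × (j's share), so j prefers to contribute only if that share exceeds 1/4.1 = 0.2439; otherwise keeping the unit dominates.
Only Dev (7/15) clears that bar, contributing 35; the remaining 4 contribute 0. Total contributed: 35.
The shared codebase effort pays out 4.1 × 35 = 143.50 in total (split across the unequal shares, but the aggregate is all that matters for the group sum).
The 4 free-riders keep 35 each, adding 140. Group total = 140 + 143.50 = 283.50.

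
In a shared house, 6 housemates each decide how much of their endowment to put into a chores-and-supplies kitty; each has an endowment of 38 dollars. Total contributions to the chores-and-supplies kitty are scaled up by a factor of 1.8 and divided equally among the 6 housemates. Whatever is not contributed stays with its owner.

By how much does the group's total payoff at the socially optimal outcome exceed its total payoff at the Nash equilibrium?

Each contributed unit returns 1.8/6 = 0.3000 to its contributor — below 1 — so contributing 0 is dominant for every player. At the Nash equilibrium everyone keeps their 38, and the group total is 6 × 38 = 228.
Each contributed unit returns 1.800 to the group as a whole (0.3000 to each of 6 players), which exceeds 1, so the social optimum is full contribution: group total = 1.800 × 228 = 410.40.
Efficiency loss = 410.40 − 228 = 182.40.

182.40 dollars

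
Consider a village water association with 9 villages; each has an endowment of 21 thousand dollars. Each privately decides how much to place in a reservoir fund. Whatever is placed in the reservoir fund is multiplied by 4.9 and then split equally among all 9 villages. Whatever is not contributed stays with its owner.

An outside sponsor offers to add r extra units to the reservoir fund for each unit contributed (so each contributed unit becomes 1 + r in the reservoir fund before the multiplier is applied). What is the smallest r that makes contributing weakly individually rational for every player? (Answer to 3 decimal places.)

0.837

With matching at rate r, one contributed unit becomes (1 + r) in the reservoir fund and returns 4.9 × (1 + r) / 9 to the contributor.
Setting this equal to 1: 1 + r = 9/4.9 = 1.8367.
So the minimum matching rate is r = 1.8367 − 1 = 0.837.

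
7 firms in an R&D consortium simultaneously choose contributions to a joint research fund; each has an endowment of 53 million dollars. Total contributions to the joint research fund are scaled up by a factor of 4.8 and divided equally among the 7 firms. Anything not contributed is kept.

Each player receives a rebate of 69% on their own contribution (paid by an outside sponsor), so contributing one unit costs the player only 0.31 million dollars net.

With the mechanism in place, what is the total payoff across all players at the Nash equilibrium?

The effective private return per unit is now (4.8/7) / 0.31 = 2.2120 > 1, so every player's dominant strategy flips to full contribution.
At the Nash equilibrium everyone contributes 53. Group total payoff = 7 × (53 × 0.69 + 4.8 × 53) = 2036.79.

2036.79 million dollars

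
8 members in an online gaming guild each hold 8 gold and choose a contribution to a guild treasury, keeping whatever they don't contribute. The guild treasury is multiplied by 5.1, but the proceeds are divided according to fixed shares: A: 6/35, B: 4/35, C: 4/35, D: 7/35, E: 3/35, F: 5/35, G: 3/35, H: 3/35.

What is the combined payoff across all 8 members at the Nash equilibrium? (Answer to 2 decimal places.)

For player j, contributing a unit is worthwhile iff 5.1 × (j's share) ≥ 1, i.e. iff j's share is at least 0.1961.
The only share above 0.1961 is D's 7/35, contributing 8; the remaining 7 contribute 0. Total contributed: 8.
The guild treasury pays out 5.1 × 8 = 40.80 in total (split across the unequal shares, but the aggregate is all that matters for the group sum).
The 7 free-riders keep 8 each, adding 56. Group total = 56 + 40.80 = 96.80.

96.80 gold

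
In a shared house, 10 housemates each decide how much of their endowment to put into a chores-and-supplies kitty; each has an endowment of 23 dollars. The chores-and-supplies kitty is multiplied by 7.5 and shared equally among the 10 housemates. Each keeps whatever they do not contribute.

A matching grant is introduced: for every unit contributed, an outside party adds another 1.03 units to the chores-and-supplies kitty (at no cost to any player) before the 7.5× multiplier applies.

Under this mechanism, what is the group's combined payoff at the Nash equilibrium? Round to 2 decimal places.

Under the mechanism each unit contributed yields 7.5 × 2.03 / 10 = 1.5225 back to its contributor per unit of net cost, which exceeds 1, making full contribution the dominant choice for everyone.
At the Nash equilibrium everyone contributes 23. Group total payoff = 7.5 × 2.03 × 230 = 3501.75.

3501.75 dollars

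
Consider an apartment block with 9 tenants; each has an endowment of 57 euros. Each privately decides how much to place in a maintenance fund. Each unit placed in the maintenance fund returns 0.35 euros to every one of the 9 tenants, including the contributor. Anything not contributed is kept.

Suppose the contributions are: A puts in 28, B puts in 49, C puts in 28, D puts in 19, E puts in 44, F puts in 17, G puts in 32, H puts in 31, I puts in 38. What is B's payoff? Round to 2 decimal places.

108.10 euros

Total contributed: 28 + 49 + 28 + 19 + 44 + 17 + 32 + 31 + 38 = 286.
Each receives 0.35 × 286 = 100.10 from the maintenance fund.
B keeps 57 − 49 = 8, so B's payoff is 8 + 100.10 = 108.10.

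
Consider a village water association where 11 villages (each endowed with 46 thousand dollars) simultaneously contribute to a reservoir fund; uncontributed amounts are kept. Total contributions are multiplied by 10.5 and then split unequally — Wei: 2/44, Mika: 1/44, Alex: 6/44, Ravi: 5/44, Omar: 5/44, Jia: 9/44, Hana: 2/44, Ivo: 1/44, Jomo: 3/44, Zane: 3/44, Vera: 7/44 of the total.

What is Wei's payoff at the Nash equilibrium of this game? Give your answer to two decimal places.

155.77 thousand dollars

Player j's private return per contributed unit is 10.5 × (j's share). Contributing is weakly dominant for j when that share is at least 1/10.5 = 0.0952, and contributing 0 is dominant otherwise.
Alex, Ravi, Omar, Jia and Vera clear that bar, contributing 46 each; the remaining 6 contribute 0. Total contributed: 230.
Wei keeps 46 and receives 10.5 × 230 × 2/44 = 109.77 from the reservoir fund, for a payoff of 155.77.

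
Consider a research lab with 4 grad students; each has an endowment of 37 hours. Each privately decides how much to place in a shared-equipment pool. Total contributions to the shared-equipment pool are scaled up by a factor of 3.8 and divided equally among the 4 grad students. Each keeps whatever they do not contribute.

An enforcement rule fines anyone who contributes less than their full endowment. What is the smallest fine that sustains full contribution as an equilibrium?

1.85 hours

Given the others contribute fully, the best deviation is to contribute 0 (any partial contribution still incurs the fine and gives up units whose private return 0.9500 is below 1).
Deviating from 37 to 0 saves 37 hours but forfeits the deviator's share of the drop in the shared-equipment pool: 3.8/4 × 37 = 35.15.
So the deviation gain is 37 − 35.15 = 1.85, and the fine must be at least 1.85 hours to wipe it out.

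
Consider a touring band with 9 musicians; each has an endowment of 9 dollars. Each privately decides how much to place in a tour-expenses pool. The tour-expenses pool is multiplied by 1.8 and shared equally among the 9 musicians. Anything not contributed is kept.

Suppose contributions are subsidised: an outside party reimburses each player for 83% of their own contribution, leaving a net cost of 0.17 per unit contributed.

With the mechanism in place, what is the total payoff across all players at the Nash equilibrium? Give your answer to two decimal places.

213.03 dollars

Under the mechanism each unit contributed yields (1.8/9) / 0.17 = 1.1765 back to its contributor per unit of net cost, which exceeds 1, making full contribution the dominant choice for everyone.
So the Nash equilibrium is full contribution by all 9; the group earns 9 × (9 × 0.83 + 1.8 × 9) = 213.03.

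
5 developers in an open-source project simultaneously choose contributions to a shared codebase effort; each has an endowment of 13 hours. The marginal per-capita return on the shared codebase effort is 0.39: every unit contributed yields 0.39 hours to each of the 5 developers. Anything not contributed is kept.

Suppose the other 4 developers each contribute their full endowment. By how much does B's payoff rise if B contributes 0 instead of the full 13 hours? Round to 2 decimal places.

Switching from a contribution of 13 to 0 lets B keep an extra 13 hours, but lowers the shared codebase effort by 13, which costs B their own share of that drop: 0.39 × 13 = 5.07.
Net gain = 13 − 5.07 = 7.93. The private return per contributed unit (0.39) is below 1, so free-riding is indeed the best response regardless of what the others do.

7.93 hours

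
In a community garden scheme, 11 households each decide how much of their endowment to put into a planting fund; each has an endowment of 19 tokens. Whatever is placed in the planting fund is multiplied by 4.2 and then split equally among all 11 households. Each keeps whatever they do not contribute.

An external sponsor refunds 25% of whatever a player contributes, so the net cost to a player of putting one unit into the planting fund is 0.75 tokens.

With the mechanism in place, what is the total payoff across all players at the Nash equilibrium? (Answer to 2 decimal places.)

The effective private return is (4.2/11) / 0.75 = 0.5091, which is still under 1, so the mechanism doesn't change anyone's dominant strategy: zero contribution.
Everyone keeps their endowment and the group total is 11 × 19 = 209.

209.00 tokens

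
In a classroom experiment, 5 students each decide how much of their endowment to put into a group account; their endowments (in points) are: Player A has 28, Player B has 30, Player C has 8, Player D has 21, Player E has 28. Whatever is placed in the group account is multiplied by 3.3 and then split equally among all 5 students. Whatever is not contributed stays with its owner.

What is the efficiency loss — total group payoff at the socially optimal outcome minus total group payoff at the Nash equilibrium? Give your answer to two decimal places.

264.50 points

The private return per contributed unit is 3.3/5 = 0.6600 < 1 for every player regardless of endowment, so the Nash equilibrium is zero contribution and the group total is Σ E_j = 28 + 30 + 8 + 21 + 28 = 115.
Each contributed unit returns 3.300 to the group, so the social optimum is full contribution by everyone: group total = 3.300 × 115 = 379.50.
Efficiency loss = (3.300 − 1) × 115 = 264.50.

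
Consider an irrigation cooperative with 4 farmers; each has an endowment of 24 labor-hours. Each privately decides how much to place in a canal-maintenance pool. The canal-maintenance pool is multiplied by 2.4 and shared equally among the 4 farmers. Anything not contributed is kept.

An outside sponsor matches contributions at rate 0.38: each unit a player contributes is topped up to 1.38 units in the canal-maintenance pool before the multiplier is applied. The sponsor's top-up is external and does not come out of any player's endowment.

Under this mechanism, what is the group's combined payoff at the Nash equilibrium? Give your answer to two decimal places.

With the mechanism, a contributed unit returns 2.4 × 1.38 / 4 = 0.8280 per unit of net cost — still below 1 — so contributing 0 remains dominant for every player.
At the Nash equilibrium no one contributes; group total payoff = 4 × 24 = 96.

96.00 labor-hours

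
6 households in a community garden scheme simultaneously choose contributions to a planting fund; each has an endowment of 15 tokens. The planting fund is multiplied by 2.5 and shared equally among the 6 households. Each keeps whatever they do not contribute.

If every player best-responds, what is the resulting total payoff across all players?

90.00 tokens

Each contributed unit returns 2.5/6 = 0.4167 to its contributor — below 1 — so contributing 0 is dominant for every player. At the Nash equilibrium everyone keeps their 15, and the group total is 6 × 15 = 90.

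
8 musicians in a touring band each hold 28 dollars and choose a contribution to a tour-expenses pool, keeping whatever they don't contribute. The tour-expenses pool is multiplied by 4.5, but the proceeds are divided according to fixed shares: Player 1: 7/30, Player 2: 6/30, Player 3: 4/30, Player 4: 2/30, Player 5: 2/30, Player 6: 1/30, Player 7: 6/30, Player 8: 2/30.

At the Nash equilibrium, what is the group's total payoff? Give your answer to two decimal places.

For player j, contributing a unit is worthwhile iff 4.5 × (j's share) ≥ 1, i.e. iff j's share is at least 0.2222.
Player 1 alone (share 7/30) is above the threshold, contributing 28; the remaining 7 contribute 0. Total contributed: 28.
The tour-expenses pool pays out 4.5 × 28 = 126.00 in total (split across the unequal shares, but the aggregate is all that matters for the group sum).
The 7 free-riders keep 28 each, adding 196. Group total = 196 + 126.00 = 322.00.

322.00 dollars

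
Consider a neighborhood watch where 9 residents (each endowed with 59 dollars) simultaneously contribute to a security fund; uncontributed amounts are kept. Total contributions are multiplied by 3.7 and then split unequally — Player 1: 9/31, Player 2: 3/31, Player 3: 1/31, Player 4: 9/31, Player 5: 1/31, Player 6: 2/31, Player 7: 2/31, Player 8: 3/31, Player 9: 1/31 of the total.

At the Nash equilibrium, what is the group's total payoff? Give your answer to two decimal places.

Player j's private return per contributed unit is 3.7 × (j's share). Contributing is weakly dominant for j when that share is at least 1/3.7 = 0.2703, and contributing 0 is dominant otherwise.
The shares above 0.2703 belong to Player 1 and Player 4, contributing 59 each; the remaining 7 contribute 0. Total contributed: 118.
The security fund pays out 3.7 × 118 = 436.60 in total (split across the unequal shares, but the aggregate is all that matters for the group sum).
The 7 free-riders keep 59 each, adding 413. Group total = 413 + 436.60 = 849.60.

849.60 dollars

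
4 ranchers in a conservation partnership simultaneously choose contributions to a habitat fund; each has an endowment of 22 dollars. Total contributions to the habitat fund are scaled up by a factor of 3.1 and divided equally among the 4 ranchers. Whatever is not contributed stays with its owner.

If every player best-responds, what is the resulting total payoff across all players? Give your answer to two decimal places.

Each contributed unit returns 3.1/4 = 0.7750 to its contributor — below 1 — so contributing 0 is dominant for every player. At the Nash equilibrium everyone keeps their 22, and the group total is 4 × 22 = 88.

88.00 dollars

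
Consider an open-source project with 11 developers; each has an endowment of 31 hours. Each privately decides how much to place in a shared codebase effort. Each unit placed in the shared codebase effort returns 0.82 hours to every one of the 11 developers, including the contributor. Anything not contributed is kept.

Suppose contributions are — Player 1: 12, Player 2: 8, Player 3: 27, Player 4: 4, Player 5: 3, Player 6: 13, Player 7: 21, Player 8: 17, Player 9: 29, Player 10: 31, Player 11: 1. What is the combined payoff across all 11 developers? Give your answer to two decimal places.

Total contributed: 12 + 8 + 27 + 4 + 3 + 13 + 21 + 17 + 29 + 31 + 1 = 166; total kept: 11 × 31 − 166 = 175.
The shared codebase effort pays out 0.82 × 11 × 166 = 1497.32 in aggregate.
Group total = 175 + 1497.32 = 1672.32.

1672.32 hours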